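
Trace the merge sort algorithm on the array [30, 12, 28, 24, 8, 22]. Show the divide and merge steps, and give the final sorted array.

Merge sort trace:

Split: [30, 12, 28, 24, 8, 22] -> [30, 12, 28] and [24, 8, 22]
  Split: [30, 12, 28] -> [30] and [12, 28]
    Split: [12, 28] -> [12] and [28]
    Merge: [12] + [28] -> [12, 28]
  Merge: [30] + [12, 28] -> [12, 28, 30]
  Split: [24, 8, 22] -> [24] and [8, 22]
    Split: [8, 22] -> [8] and [22]
    Merge: [8] + [22] -> [8, 22]
  Merge: [24] + [8, 22] -> [8, 22, 24]
Merge: [12, 28, 30] + [8, 22, 24] -> [8, 12, 22, 24, 28, 30]

Final sorted array: [8, 12, 22, 24, 28, 30]

The merge sort proceeds by recursively splitting the array and merging sorted halves.
After all merges, the sorted array is [8, 12, 22, 24, 28, 30].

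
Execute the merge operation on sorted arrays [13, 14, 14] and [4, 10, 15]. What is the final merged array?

Merging process:

Compare 13 vs 4: take 4 from right. Merged: [4]
Compare 13 vs 10: take 10 from right. Merged: [4, 10]
Compare 13 vs 15: take 13 from left. Merged: [4, 10, 13]
Compare 14 vs 15: take 14 from left. Merged: [4, 10, 13, 14]
Compare 14 vs 15: take 14 from left. Merged: [4, 10, 13, 14, 14]
Append remaining from right: [15]. Merged: [4, 10, 13, 14, 14, 15]

Final merged array: [4, 10, 13, 14, 14, 15]
Total comparisons: 5

The merged array is [4, 10, 13, 14, 14, 15], requiring 5 comparisons. The merge step runs in O(n) time where n is the total number of elements.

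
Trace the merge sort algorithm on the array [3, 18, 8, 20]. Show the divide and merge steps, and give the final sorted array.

Merge sort trace:

Split: [3, 18, 8, 20] -> [3, 18] and [8, 20]
  Split: [3, 18] -> [3] and [18]
  Merge: [3] + [18] -> [3, 18]
  Split: [8, 20] -> [8] and [20]
  Merge: [8] + [20] -> [8, 20]
Merge: [3, 18] + [8, 20] -> [3, 8, 18, 20]

Final sorted array: [3, 8, 18, 20]

The merge sort proceeds by recursively splitting the array and merging sorted halves.
After all merges, the sorted array is [3, 8, 18, 20].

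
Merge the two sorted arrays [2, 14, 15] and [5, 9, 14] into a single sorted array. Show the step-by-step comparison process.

Merging process:

Compare 2 vs 5: take 2 from left. Merged: [2]
Compare 14 vs 5: take 5 from right. Merged: [2, 5]
Compare 14 vs 9: take 9 from right. Merged: [2, 5, 9]
Compare 14 vs 14: take 14 from left. Merged: [2, 5, 9, 14]
Compare 15 vs 14: take 14 from right. Merged: [2, 5, 9, 14, 14]
Append remaining from left: [15]. Merged: [2, 5, 9, 14, 14, 15]

Final merged array: [2, 5, 9, 14, 14, 15]
Total comparisons: 5

The merged array is [2, 5, 9, 14, 14, 15], requiring 5 comparisons. The merge step runs in O(n) time where n is the total number of elements.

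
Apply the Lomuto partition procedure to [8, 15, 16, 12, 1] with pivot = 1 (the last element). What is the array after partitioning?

Lomuto partition with pivot = 1:

Initial array: [8, 15, 16, 12, 1]

arr[0]=8 > 1: no swap
arr[1]=15 > 1: no swap
arr[2]=16 > 1: no swap
arr[3]=12 > 1: no swap

Place pivot at position 0: [1, 15, 16, 12, 8]
Pivot position: 0

After partitioning with pivot 1, the array becomes [1, 15, 16, 12, 8]. The pivot is placed at index 0. All elements to the left of the pivot are <= 1, and all elements to the right are > 1.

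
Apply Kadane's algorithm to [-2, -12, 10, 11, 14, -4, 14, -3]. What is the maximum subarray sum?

Using Kadane's algorithm on [-2, -12, 10, 11, 14, -4, 14, -3]:

Scanning through the array:
Position 1 (value -12): max_ending_here = -12, max_so_far = -2
Position 2 (value 10): max_ending_here = 10, max_so_far = 10
Position 3 (value 11): max_ending_here = 21, max_so_far = 21
Position 4 (value 14): max_ending_here = 35, max_so_far = 35
Position 5 (value -4): max_ending_here = 31, max_so_far = 35
Position 6 (value 14): max_ending_here = 45, max_so_far = 45
Position 7 (value -3): max_ending_here = 42, max_so_far = 45

Maximum subarray: [10, 11, 14, -4, 14]
Maximum sum: 45

The maximum subarray is [10, 11, 14, -4, 14] with sum 45. This subarray runs from index 2 to index 6.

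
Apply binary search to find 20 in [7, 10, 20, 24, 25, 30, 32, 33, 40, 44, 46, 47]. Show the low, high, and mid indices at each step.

Binary search for 20 in [7, 10, 20, 24, 25, 30, 32, 33, 40, 44, 46, 47]:

lo=0, hi=11, mid=5, arr[mid]=30 -> 30 > 20, search left half
lo=0, hi=4, mid=2, arr[mid]=20 -> Found target at index 2!

Binary search finds 20 at index 2 after 2 comparisons. The search repeatedly halves the search space by comparing with the middle element.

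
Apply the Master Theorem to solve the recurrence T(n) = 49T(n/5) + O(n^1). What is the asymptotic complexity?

Master Theorem for T(n) = 49T(n/5) + O(n^1):

a = 49, b = 5, c = 1
log_b(a) = log_5(49) = 2.4181

Case 1: c = 1 < log_5(49) = 2.4181
T(n) = O(n^(log_5 49))

For T(n) = 49T(n/5) + O(n^1): log_5(49) = 2.4181. This is Case 1 of the Master Theorem (c < log_b(a), work dominated by leaves), giving O(n^(log_5 49)).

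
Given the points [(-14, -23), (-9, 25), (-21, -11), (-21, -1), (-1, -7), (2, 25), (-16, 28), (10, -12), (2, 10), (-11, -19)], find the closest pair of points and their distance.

Computing all pairwise distances among 10 points:

d((-14, -23), (-9, 25)) = 48.2597
d((-14, -23), (-21, -11)) = 13.8924
d((-14, -23), (-21, -1)) = 23.0868
d((-14, -23), (-1, -7)) = 20.6155
d((-14, -23), (2, 25)) = 50.5964
d((-14, -23), (-16, 28)) = 51.0392
d((-14, -23), (10, -12)) = 26.4008
d((-14, -23), (2, 10)) = 36.6742
d((-14, -23), (-11, -19)) = 5.0 <-- minimum
d((-9, 25), (-21, -11)) = 37.9473
d((-9, 25), (-21, -1)) = 28.6356
d((-9, 25), (-1, -7)) = 32.9848
d((-9, 25), (2, 25)) = 11.0
d((-9, 25), (-16, 28)) = 7.6158
d((-9, 25), (10, -12)) = 41.5933
d((-9, 25), (2, 10)) = 18.6011
d((-9, 25), (-11, -19)) = 44.0454
d((-21, -11), (-21, -1)) = 10.0
d((-21, -11), (-1, -7)) = 20.3961
d((-21, -11), (2, 25)) = 42.72
d((-21, -11), (-16, 28)) = 39.3192
d((-21, -11), (10, -12)) = 31.0161
d((-21, -11), (2, 10)) = 31.1448
d((-21, -11), (-11, -19)) = 12.8062
d((-21, -1), (-1, -7)) = 20.8806
d((-21, -1), (2, 25)) = 34.7131
d((-21, -1), (-16, 28)) = 29.4279
d((-21, -1), (10, -12)) = 32.8938
d((-21, -1), (2, 10)) = 25.4951
d((-21, -1), (-11, -19)) = 20.5913
d((-1, -7), (2, 25)) = 32.1403
d((-1, -7), (-16, 28)) = 38.0789
d((-1, -7), (10, -12)) = 12.083
d((-1, -7), (2, 10)) = 17.2627
d((-1, -7), (-11, -19)) = 15.6205
d((2, 25), (-16, 28)) = 18.2483
d((2, 25), (10, -12)) = 37.855
d((2, 25), (2, 10)) = 15.0
d((2, 25), (-11, -19)) = 45.8803
d((-16, 28), (10, -12)) = 47.7074
d((-16, 28), (2, 10)) = 25.4558
d((-16, 28), (-11, -19)) = 47.2652
d((10, -12), (2, 10)) = 23.4094
d((10, -12), (-11, -19)) = 22.1359
d((2, 10), (-11, -19)) = 31.7805

Closest pair: (-14, -23) and (-11, -19) with distance 5.0

The closest pair is (-14, -23) and (-11, -19) with Euclidean distance 5.0. For 10 points, brute-force pairwise comparison is shown above. For large n, the divide-and-conquer algorithm (sort by x, recurse on halves, check the dividing strip) achieves O(n log n).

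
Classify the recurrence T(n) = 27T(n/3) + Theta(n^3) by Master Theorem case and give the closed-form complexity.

Master Theorem for T(n) = 27T(n/3) + O(n^3):

a = 27, b = 3, c = 3
log_b(a) = log_3(27) = 3.0000

Case 2: c = 3 = log_3(27) = 3.0000
T(n) = O(n^3 log n) = O(n^3 log n)

For T(n) = 27T(n/3) + O(n^3): log_3(27) = 3.0000. This is Case 2 of the Master Theorem (c = log_b(a), equal work at all levels), giving O(n^3 log n).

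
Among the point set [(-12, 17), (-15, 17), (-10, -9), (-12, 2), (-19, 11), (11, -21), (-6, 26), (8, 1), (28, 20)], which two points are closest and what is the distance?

Computing all pairwise distances among 9 points:

d((-12, 17), (-15, 17)) = 3.0 <-- minimum
d((-12, 17), (-10, -9)) = 26.0768
d((-12, 17), (-12, 2)) = 15.0
d((-12, 17), (-19, 11)) = 9.2195
d((-12, 17), (11, -21)) = 44.4185
d((-12, 17), (-6, 26)) = 10.8167
d((-12, 17), (8, 1)) = 25.6125
d((-12, 17), (28, 20)) = 40.1123
d((-15, 17), (-10, -9)) = 26.4764
d((-15, 17), (-12, 2)) = 15.2971
d((-15, 17), (-19, 11)) = 7.2111
d((-15, 17), (11, -21)) = 46.0435
d((-15, 17), (-6, 26)) = 12.7279
d((-15, 17), (8, 1)) = 28.0179
d((-15, 17), (28, 20)) = 43.1045
d((-10, -9), (-12, 2)) = 11.1803
d((-10, -9), (-19, 11)) = 21.9317
d((-10, -9), (11, -21)) = 24.1868
d((-10, -9), (-6, 26)) = 35.2278
d((-10, -9), (8, 1)) = 20.5913
d((-10, -9), (28, 20)) = 47.8017
d((-12, 2), (-19, 11)) = 11.4018
d((-12, 2), (11, -21)) = 32.5269
d((-12, 2), (-6, 26)) = 24.7386
d((-12, 2), (8, 1)) = 20.025
d((-12, 2), (28, 20)) = 43.8634
d((-19, 11), (11, -21)) = 43.8634
d((-19, 11), (-6, 26)) = 19.8494
d((-19, 11), (8, 1)) = 28.7924
d((-19, 11), (28, 20)) = 47.8539
d((11, -21), (-6, 26)) = 49.98
d((11, -21), (8, 1)) = 22.2036
d((11, -21), (28, 20)) = 44.3847
d((-6, 26), (8, 1)) = 28.6531
d((-6, 26), (28, 20)) = 34.5254
d((8, 1), (28, 20)) = 27.5862

Closest pair: (-12, 17) and (-15, 17) with distance 3.0

The closest pair is (-12, 17) and (-15, 17) with Euclidean distance 3.0. For 9 points, brute-force pairwise comparison is shown above. For large n, the divide-and-conquer algorithm (sort by x, recurse on halves, check the dividing strip) achieves O(n log n).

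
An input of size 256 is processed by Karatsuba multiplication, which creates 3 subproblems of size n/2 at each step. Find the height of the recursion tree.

For divide and conquer with division factor 2:

Problem sizes at each level:
Level 0: 256
Level 1: 128
Level 2: 64
Level 3: 32
Level 4: 16
Level 5: 8
Level 6: 4
Level 7: 2
Level 8: 1

The root is level 0 and the size-1 base case is level 8 (the tree spans levels 0 through 8, i.e. 9 levels counting the root), so the depth is the number of divisions: log_2(256) = 8

The recursion tree depth is log_2(256) = 8. At each level, the problem size is divided by 2, so it takes 8 divisions to reduce to a base case of size 1. The algorithm makes 3 recursive calls at each level.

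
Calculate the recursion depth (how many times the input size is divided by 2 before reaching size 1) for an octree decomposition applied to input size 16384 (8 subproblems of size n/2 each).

For divide and conquer with division factor 2:

Problem sizes at each level:
Level 0: 16384
Level 1: 8192
Level 2: 4096
Level 3: 2048
Level 4: 1024
Level 5: 512
Level 6: 256
Level 7: 128
Level 8: 64
Level 9: 32
Level 10: 16
Level 11: 8
Level 12: 4
Level 13: 2
Level 14: 1

The root is level 0 and the size-1 base case is level 14 (the tree spans levels 0 through 14, i.e. 15 levels counting the root), so the depth is the number of divisions: log_2(16384) = 14

The recursion tree depth is log_2(16384) = 14. At each level, the problem size is divided by 2, so it takes 14 divisions to reduce to a base case of size 1. The algorithm makes 8 recursive calls at each level.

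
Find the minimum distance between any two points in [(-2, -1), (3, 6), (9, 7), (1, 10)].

Computing all pairwise distances among 4 points:

d((-2, -1), (3, 6)) = 8.6023
d((-2, -1), (9, 7)) = 13.6015
d((-2, -1), (1, 10)) = 11.4018
d((3, 6), (9, 7)) = 6.0828
d((3, 6), (1, 10)) = 4.4721 <-- minimum
d((9, 7), (1, 10)) = 8.544

Closest pair: (3, 6) and (1, 10) with distance 4.4721

The closest pair is (3, 6) and (1, 10) with Euclidean distance 4.4721. For 4 points, brute-force pairwise comparison is shown above. For large n, the divide-and-conquer algorithm (sort by x, recurse on halves, check the dividing strip) achieves O(n log n).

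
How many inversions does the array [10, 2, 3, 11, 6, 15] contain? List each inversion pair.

Finding inversions in [10, 2, 3, 11, 6, 15]:

(0, 1): arr[0]=10 > arr[1]=2
(0, 2): arr[0]=10 > arr[2]=3
(0, 4): arr[0]=10 > arr[4]=6
(3, 4): arr[3]=11 > arr[4]=6

Total inversions: 4

The array has 4 inversion(s): (0,1), (0,2), (0,4), (3,4). Each pair (i,j) satisfies i < j and arr[i] > arr[j].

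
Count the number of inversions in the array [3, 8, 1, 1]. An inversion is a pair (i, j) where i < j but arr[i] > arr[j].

Finding inversions in [3, 8, 1, 1]:

(0, 2): arr[0]=3 > arr[2]=1
(0, 3): arr[0]=3 > arr[3]=1
(1, 2): arr[1]=8 > arr[2]=1
(1, 3): arr[1]=8 > arr[3]=1

Total inversions: 4

The array has 4 inversion(s): (0,2), (0,3), (1,2), (1,3). Each pair (i,j) satisfies i < j and arr[i] > arr[j].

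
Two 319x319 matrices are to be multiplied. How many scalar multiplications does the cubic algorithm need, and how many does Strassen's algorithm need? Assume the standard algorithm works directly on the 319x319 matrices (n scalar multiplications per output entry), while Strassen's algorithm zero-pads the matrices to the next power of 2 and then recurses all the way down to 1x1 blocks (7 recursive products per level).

Matrix multiplication for 319x319 matrices:

Strassen's algorithm requires power-of-2 dimensions. Pad 319x319 to 512x512 (next power of 2).

Standard algorithm: 319^3 = 32461759 multiplications
Strassen's algorithm: 7^(log2(512)) = 7^9 = 40353607 multiplications
Difference: 32461759 - 40353607 = -7891848 (Strassen uses MORE here due to padding overhead — for small or just-over-power-of-2 n, padding can outweigh the per-level savings)

Standard: 32461759 multiplications (319^3). Strassen: 40353607 multiplications (7^9, after padding to 512x512). Strassen reduces 8 recursive multiplications to 7 at each level.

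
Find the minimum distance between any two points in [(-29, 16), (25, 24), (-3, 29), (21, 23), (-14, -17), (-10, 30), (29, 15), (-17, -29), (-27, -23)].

Computing all pairwise distances among 9 points:

d((-29, 16), (25, 24)) = 54.5894
d((-29, 16), (-3, 29)) = 29.0689
d((-29, 16), (21, 23)) = 50.4876
d((-29, 16), (-14, -17)) = 36.2491
d((-29, 16), (-10, 30)) = 23.6008
d((-29, 16), (29, 15)) = 58.0086
d((-29, 16), (-17, -29)) = 46.5725
d((-29, 16), (-27, -23)) = 39.0512
d((25, 24), (-3, 29)) = 28.4429
d((25, 24), (21, 23)) = 4.1231 <-- minimum
d((25, 24), (-14, -17)) = 56.5862
d((25, 24), (-10, 30)) = 35.5106
d((25, 24), (29, 15)) = 9.8489
d((25, 24), (-17, -29)) = 67.624
d((25, 24), (-27, -23)) = 70.0928
d((-3, 29), (21, 23)) = 24.7386
d((-3, 29), (-14, -17)) = 47.2969
d((-3, 29), (-10, 30)) = 7.0711
d((-3, 29), (29, 15)) = 34.9285
d((-3, 29), (-17, -29)) = 59.6657
d((-3, 29), (-27, -23)) = 57.2713
d((21, 23), (-14, -17)) = 53.1507
d((21, 23), (-10, 30)) = 31.7805
d((21, 23), (29, 15)) = 11.3137
d((21, 23), (-17, -29)) = 64.405
d((21, 23), (-27, -23)) = 66.4831
d((-14, -17), (-10, 30)) = 47.1699
d((-14, -17), (29, 15)) = 53.6004
d((-14, -17), (-17, -29)) = 12.3693
d((-14, -17), (-27, -23)) = 14.3178
d((-10, 30), (29, 15)) = 41.7852
d((-10, 30), (-17, -29)) = 59.4138
d((-10, 30), (-27, -23)) = 55.6597
d((29, 15), (-17, -29)) = 63.6553
d((29, 15), (-27, -23)) = 67.6757
d((-17, -29), (-27, -23)) = 11.6619

Closest pair: (25, 24) and (21, 23) with distance 4.1231

The closest pair is (25, 24) and (21, 23) with Euclidean distance 4.1231. For 9 points, brute-force pairwise comparison is shown above. For large n, the divide-and-conquer algorithm (sort by x, recurse on halves, check the dividing strip) achieves O(n log n).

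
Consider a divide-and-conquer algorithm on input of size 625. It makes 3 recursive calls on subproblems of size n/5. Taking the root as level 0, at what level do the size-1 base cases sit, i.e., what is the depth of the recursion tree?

For divide and conquer with division factor 5:

Problem sizes at each level:
Level 0: 625
Level 1: 125
Level 2: 25
Level 3: 5
Level 4: 1

The root is level 0 and the size-1 base case is level 4 (the tree spans levels 0 through 4, i.e. 5 levels counting the root), so the depth is the number of divisions: log_5(625) = 4

The recursion tree depth is log_5(625) = 4. At each level, the problem size is divided by 5, so it takes 4 divisions to reduce to a base case of size 1. The algorithm makes 3 recursive calls at each level.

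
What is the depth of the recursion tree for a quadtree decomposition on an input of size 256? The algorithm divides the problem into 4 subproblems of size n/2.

For divide and conquer with division factor 2:

Problem sizes at each level:
Level 0: 256
Level 1: 128
Level 2: 64
Level 3: 32
Level 4: 16
Level 5: 8
Level 6: 4
Level 7: 2
Level 8: 1

The root is level 0 and the size-1 base case is level 8 (the tree spans levels 0 through 8, i.e. 9 levels counting the root), so the depth is the number of divisions: log_2(256) = 8

The recursion tree depth is log_2(256) = 8. At each level, the problem size is divided by 2, so it takes 8 divisions to reduce to a base case of size 1. The algorithm makes 4 recursive calls at each level.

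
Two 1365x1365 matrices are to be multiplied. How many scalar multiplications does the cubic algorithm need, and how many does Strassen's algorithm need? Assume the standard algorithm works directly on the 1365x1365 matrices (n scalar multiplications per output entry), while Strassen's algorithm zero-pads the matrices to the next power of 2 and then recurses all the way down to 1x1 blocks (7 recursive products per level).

Matrix multiplication for 1365x1365 matrices:

Strassen's algorithm requires power-of-2 dimensions. Pad 1365x1365 to 2048x2048 (next power of 2).

Standard algorithm: 1365^3 = 2543302125 multiplications
Strassen's algorithm: 7^(log2(2048)) = 7^11 = 1977326743 multiplications
Savings: 2543302125 - 1977326743 = 565975382 multiplications

Standard: 2543302125 multiplications (1365^3). Strassen: 1977326743 multiplications (7^11, after padding to 2048x2048). Strassen reduces 8 recursive multiplications to 7 at each level.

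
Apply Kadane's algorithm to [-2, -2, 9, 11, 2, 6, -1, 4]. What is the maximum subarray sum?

Using Kadane's algorithm on [-2, -2, 9, 11, 2, 6, -1, 4]:

Scanning through the array:
Position 1 (value -2): max_ending_here = -2, max_so_far = -2
Position 2 (value 9): max_ending_here = 9, max_so_far = 9
Position 3 (value 11): max_ending_here = 20, max_so_far = 20
Position 4 (value 2): max_ending_here = 22, max_so_far = 22
Position 5 (value 6): max_ending_here = 28, max_so_far = 28
Position 6 (value -1): max_ending_here = 27, max_so_far = 28
Position 7 (value 4): max_ending_here = 31, max_so_far = 31

Maximum subarray: [9, 11, 2, 6, -1, 4]
Maximum sum: 31

The maximum subarray is [9, 11, 2, 6, -1, 4] with sum 31. This subarray runs from index 2 to index 7.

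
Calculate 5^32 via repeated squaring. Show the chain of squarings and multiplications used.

Computing 5^32 by squaring (build up from 5^1; each line after the first costs one multiplication):

5^1 = 5
5^2 = (5^1)^2 = 5^2 = 25
5^4 = (5^2)^2 = 25^2 = 625
5^8 = (5^4)^2 = 625^2 = 390625
5^16 = (5^8)^2 = 390625^2 = 152587890625
5^32 = (5^16)^2 = 152587890625^2 = 23283064365386962890625

Result: 23283064365386962890625
Multiplications needed: 5 (5 lines after 5^1)

5^32 = 23283064365386962890625. Using exponentiation by squaring, this requires 5 multiplications. The key idea: if the exponent is even, square the half-power; if odd, multiply by the base once.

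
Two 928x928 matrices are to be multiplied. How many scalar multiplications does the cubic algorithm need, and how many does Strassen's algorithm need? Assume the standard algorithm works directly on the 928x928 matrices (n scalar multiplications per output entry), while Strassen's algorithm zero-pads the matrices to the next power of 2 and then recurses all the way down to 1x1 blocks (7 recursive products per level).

Matrix multiplication for 928x928 matrices:

Strassen's algorithm requires power-of-2 dimensions. Pad 928x928 to 1024x1024 (next power of 2).

Standard algorithm: 928^3 = 799178752 multiplications
Strassen's algorithm: 7^(log2(1024)) = 7^10 = 282475249 multiplications
Savings: 799178752 - 282475249 = 516703503 multiplications

Standard: 799178752 multiplications (928^3). Strassen: 282475249 multiplications (7^10, after padding to 1024x1024). Strassen reduces 8 recursive multiplications to 7 at each level.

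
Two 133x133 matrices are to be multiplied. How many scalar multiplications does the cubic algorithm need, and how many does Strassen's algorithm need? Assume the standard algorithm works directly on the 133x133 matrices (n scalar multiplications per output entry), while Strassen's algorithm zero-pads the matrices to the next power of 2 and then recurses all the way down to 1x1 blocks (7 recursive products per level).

Matrix multiplication for 133x133 matrices:

Strassen's algorithm requires power-of-2 dimensions. Pad 133x133 to 256x256 (next power of 2).

Standard algorithm: 133^3 = 2352637 multiplications
Strassen's algorithm: 7^(log2(256)) = 7^8 = 5764801 multiplications
Difference: 2352637 - 5764801 = -3412164 (Strassen uses MORE here due to padding overhead — for small or just-over-power-of-2 n, padding can outweigh the per-level savings)

Standard: 2352637 multiplications (133^3). Strassen: 5764801 multiplications (7^8, after padding to 256x256). Strassen reduces 8 recursive multiplications to 7 at each level.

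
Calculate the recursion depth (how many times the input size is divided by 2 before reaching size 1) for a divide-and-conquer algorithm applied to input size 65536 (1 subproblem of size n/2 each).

For divide and conquer with division factor 2:

Problem sizes at each level:
Level 0: 65536
Level 1: 32768
Level 2: 16384
Level 3: 8192
Level 4: 4096
Level 5: 2048
Level 6: 1024
Level 7: 512
Level 8: 256
Level 9: 128
Level 10: 64
Level 11: 32
Level 12: 16
Level 13: 8
Level 14: 4
Level 15: 2
Level 16: 1

The root is level 0 and the size-1 base case is level 16 (the tree spans levels 0 through 16, i.e. 17 levels counting the root), so the depth is the number of divisions: log_2(65536) = 16

The recursion tree depth is log_2(65536) = 16. At each level, the problem size is divided by 2, so it takes 16 divisions to reduce to a base case of size 1. The algorithm makes 1 recursive call at each level.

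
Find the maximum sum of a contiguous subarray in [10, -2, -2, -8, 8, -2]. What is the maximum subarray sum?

Using Kadane's algorithm on [10, -2, -2, -8, 8, -2]:

Scanning through the array:
Position 1 (value -2): max_ending_here = 8, max_so_far = 10
Position 2 (value -2): max_ending_here = 6, max_so_far = 10
Position 3 (value -8): max_ending_here = -2, max_so_far = 10
Position 4 (value 8): max_ending_here = 8, max_so_far = 10
Position 5 (value -2): max_ending_here = 6, max_so_far = 10

Maximum subarray: [10]
Maximum sum: 10

The maximum subarray is [10] with sum 10. This subarray runs from index 0 to index 0.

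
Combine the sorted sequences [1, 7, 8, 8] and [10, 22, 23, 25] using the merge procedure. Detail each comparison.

Merging process:

Compare 1 vs 10: take 1 from left. Merged: [1]
Compare 7 vs 10: take 7 from left. Merged: [1, 7]
Compare 8 vs 10: take 8 from left. Merged: [1, 7, 8]
Compare 8 vs 10: take 8 from left. Merged: [1, 7, 8, 8]
Append remaining from right: [10, 22, 23, 25]. Merged: [1, 7, 8, 8, 10, 22, 23, 25]

Final merged array: [1, 7, 8, 8, 10, 22, 23, 25]
Total comparisons: 4

The merged array is [1, 7, 8, 8, 10, 22, 23, 25], requiring 4 comparisons. The merge step runs in O(n) time where n is the total number of elements.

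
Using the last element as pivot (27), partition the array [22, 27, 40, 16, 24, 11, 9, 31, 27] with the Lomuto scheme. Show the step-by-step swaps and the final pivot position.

Lomuto partition with pivot = 27:

Initial array: [22, 27, 40, 16, 24, 11, 9, 31, 27]

arr[0]=22 <= 27: swap with position 0, array becomes [22, 27, 40, 16, 24, 11, 9, 31, 27]
arr[1]=27 <= 27: swap with position 1, array becomes [22, 27, 40, 16, 24, 11, 9, 31, 27]
arr[2]=40 > 27: no swap
arr[3]=16 <= 27: swap with position 2, array becomes [22, 27, 16, 40, 24, 11, 9, 31, 27]
arr[4]=24 <= 27: swap with position 3, array becomes [22, 27, 16, 24, 40, 11, 9, 31, 27]
arr[5]=11 <= 27: swap with position 4, array becomes [22, 27, 16, 24, 11, 40, 9, 31, 27]
arr[6]=9 <= 27: swap with position 5, array becomes [22, 27, 16, 24, 11, 9, 40, 31, 27]
arr[7]=31 > 27: no swap

Place pivot at position 6: [22, 27, 16, 24, 11, 9, 27, 31, 40]
Pivot position: 6

After partitioning with pivot 27, the array becomes [22, 27, 16, 24, 11, 9, 27, 31, 40]. The pivot is placed at index 6. All elements to the left of the pivot are <= 27, and all elements to the right are > 27.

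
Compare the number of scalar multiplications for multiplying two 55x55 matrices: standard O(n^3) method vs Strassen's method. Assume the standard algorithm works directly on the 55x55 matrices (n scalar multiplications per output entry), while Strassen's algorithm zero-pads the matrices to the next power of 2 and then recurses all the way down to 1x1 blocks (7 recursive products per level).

Matrix multiplication for 55x55 matrices:

Strassen's algorithm requires power-of-2 dimensions. Pad 55x55 to 64x64 (next power of 2).

Standard algorithm: 55^3 = 166375 multiplications
Strassen's algorithm: 7^(log2(64)) = 7^6 = 117649 multiplications
Savings: 166375 - 117649 = 48726 multiplications

Standard: 166375 multiplications (55^3). Strassen: 117649 multiplications (7^6, after padding to 64x64). Strassen reduces 8 recursive multiplications to 7 at each level.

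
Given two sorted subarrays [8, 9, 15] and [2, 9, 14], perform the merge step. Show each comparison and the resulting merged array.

Merging process:

Compare 8 vs 2: take 2 from right. Merged: [2]
Compare 8 vs 9: take 8 from left. Merged: [2, 8]
Compare 9 vs 9: take 9 from left. Merged: [2, 8, 9]
Compare 15 vs 9: take 9 from right. Merged: [2, 8, 9, 9]
Compare 15 vs 14: take 14 from right. Merged: [2, 8, 9, 9, 14]
Append remaining from left: [15]. Merged: [2, 8, 9, 9, 14, 15]

Final merged array: [2, 8, 9, 9, 14, 15]
Total comparisons: 5

The merged array is [2, 8, 9, 9, 14, 15], requiring 5 comparisons. The merge step runs in O(n) time where n is the total number of elements.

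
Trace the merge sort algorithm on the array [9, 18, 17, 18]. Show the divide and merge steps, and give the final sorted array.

Merge sort trace:

Split: [9, 18, 17, 18] -> [9, 18] and [17, 18]
  Split: [9, 18] -> [9] and [18]
  Merge: [9] + [18] -> [9, 18]
  Split: [17, 18] -> [17] and [18]
  Merge: [17] + [18] -> [17, 18]
Merge: [9, 18] + [17, 18] -> [9, 17, 18, 18]

Final sorted array: [9, 17, 18, 18]

The merge sort proceeds by recursively splitting the array and merging sorted halves.
After all merges, the sorted array is [9, 17, 18, 18].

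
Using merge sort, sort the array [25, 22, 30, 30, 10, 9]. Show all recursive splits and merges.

Merge sort trace:

Split: [25, 22, 30, 30, 10, 9] -> [25, 22, 30] and [30, 10, 9]
  Split: [25, 22, 30] -> [25] and [22, 30]
    Split: [22, 30] -> [22] and [30]
    Merge: [22] + [30] -> [22, 30]
  Merge: [25] + [22, 30] -> [22, 25, 30]
  Split: [30, 10, 9] -> [30] and [10, 9]
    Split: [10, 9] -> [10] and [9]
    Merge: [10] + [9] -> [9, 10]
  Merge: [30] + [9, 10] -> [9, 10, 30]
Merge: [22, 25, 30] + [9, 10, 30] -> [9, 10, 22, 25, 30, 30]

Final sorted array: [9, 10, 22, 25, 30, 30]

The merge sort proceeds by recursively splitting the array and merging sorted halves.
After all merges, the sorted array is [9, 10, 22, 25, 30, 30].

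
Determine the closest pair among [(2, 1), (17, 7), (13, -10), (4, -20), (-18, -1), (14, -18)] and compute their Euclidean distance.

Computing all pairwise distances among 6 points:

d((2, 1), (17, 7)) = 16.1555
d((2, 1), (13, -10)) = 15.5563
d((2, 1), (4, -20)) = 21.095
d((2, 1), (-18, -1)) = 20.0998
d((2, 1), (14, -18)) = 22.4722
d((17, 7), (13, -10)) = 17.4642
d((17, 7), (4, -20)) = 29.9666
d((17, 7), (-18, -1)) = 35.9026
d((17, 7), (14, -18)) = 25.1794
d((13, -10), (4, -20)) = 13.4536
d((13, -10), (-18, -1)) = 32.28
d((13, -10), (14, -18)) = 8.0623 <-- minimum
d((4, -20), (-18, -1)) = 29.0689
d((4, -20), (14, -18)) = 10.198
d((-18, -1), (14, -18)) = 36.2353

Closest pair: (13, -10) and (14, -18) with distance 8.0623

The closest pair is (13, -10) and (14, -18) with Euclidean distance 8.0623. For 6 points, brute-force pairwise comparison is shown above. For large n, the divide-and-conquer algorithm (sort by x, recurse on halves, check the dividing strip) achieves O(n log n).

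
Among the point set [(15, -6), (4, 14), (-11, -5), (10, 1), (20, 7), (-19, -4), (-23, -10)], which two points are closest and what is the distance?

Computing all pairwise distances among 7 points:

d((15, -6), (4, 14)) = 22.8254
d((15, -6), (-11, -5)) = 26.0192
d((15, -6), (10, 1)) = 8.6023
d((15, -6), (20, 7)) = 13.9284
d((15, -6), (-19, -4)) = 34.0588
d((15, -6), (-23, -10)) = 38.2099
d((4, 14), (-11, -5)) = 24.2074
d((4, 14), (10, 1)) = 14.3178
d((4, 14), (20, 7)) = 17.4642
d((4, 14), (-19, -4)) = 29.2062
d((4, 14), (-23, -10)) = 36.1248
d((-11, -5), (10, 1)) = 21.8403
d((-11, -5), (20, 7)) = 33.2415
d((-11, -5), (-19, -4)) = 8.0623
d((-11, -5), (-23, -10)) = 13.0
d((10, 1), (20, 7)) = 11.6619
d((10, 1), (-19, -4)) = 29.4279
d((10, 1), (-23, -10)) = 34.7851
d((20, 7), (-19, -4)) = 40.5216
d((20, 7), (-23, -10)) = 46.2385
d((-19, -4), (-23, -10)) = 7.2111 <-- minimum

Closest pair: (-19, -4) and (-23, -10) with distance 7.2111

The closest pair is (-19, -4) and (-23, -10) with Euclidean distance 7.2111. For 7 points, brute-force pairwise comparison is shown above. For large n, the divide-and-conquer algorithm (sort by x, recurse on halves, check the dividing strip) achieves O(n log n).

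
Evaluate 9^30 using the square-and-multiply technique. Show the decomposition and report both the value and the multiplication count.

Computing 9^30 by squaring (build up from 9^1; each line after the first costs one multiplication):

9^1 = 9
9^2 = (9^1)^2 = 9^2 = 81
9^3 = 9 * 9^2 = 9 * 81 = 729
9^6 = (9^3)^2 = 729^2 = 531441
9^7 = 9 * 9^6 = 9 * 531441 = 4782969
9^14 = (9^7)^2 = 4782969^2 = 22876792454961
9^15 = 9 * 9^14 = 9 * 22876792454961 = 205891132094649
9^30 = (9^15)^2 = 205891132094649^2 = 42391158275216203514294433201

Result: 42391158275216203514294433201
Multiplications needed: 7 (7 lines after 9^1)

9^30 = 42391158275216203514294433201. Using exponentiation by squaring, this requires 7 multiplications. The key idea: if the exponent is even, square the half-power; if odd, multiply by the base once.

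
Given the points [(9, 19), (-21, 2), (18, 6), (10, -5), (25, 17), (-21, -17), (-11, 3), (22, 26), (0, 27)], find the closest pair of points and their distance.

Computing all pairwise distances among 9 points:

d((9, 19), (-21, 2)) = 34.4819
d((9, 19), (18, 6)) = 15.8114
d((9, 19), (10, -5)) = 24.0208
d((9, 19), (25, 17)) = 16.1245
d((9, 19), (-21, -17)) = 46.8615
d((9, 19), (-11, 3)) = 25.6125
d((9, 19), (22, 26)) = 14.7648
d((9, 19), (0, 27)) = 12.0416
d((-21, 2), (18, 6)) = 39.2046
d((-21, 2), (10, -5)) = 31.7805
d((-21, 2), (25, 17)) = 48.3839
d((-21, 2), (-21, -17)) = 19.0
d((-21, 2), (-11, 3)) = 10.0499
d((-21, 2), (22, 26)) = 49.2443
d((-21, 2), (0, 27)) = 32.6497
d((18, 6), (10, -5)) = 13.6015
d((18, 6), (25, 17)) = 13.0384
d((18, 6), (-21, -17)) = 45.2769
d((18, 6), (-11, 3)) = 29.1548
d((18, 6), (22, 26)) = 20.3961
d((18, 6), (0, 27)) = 27.6586
d((10, -5), (25, 17)) = 26.6271
d((10, -5), (-21, -17)) = 33.2415
d((10, -5), (-11, 3)) = 22.4722
d((10, -5), (22, 26)) = 33.2415
d((10, -5), (0, 27)) = 33.5261
d((25, 17), (-21, -17)) = 57.2014
d((25, 17), (-11, 3)) = 38.6264
d((25, 17), (22, 26)) = 9.4868 <-- minimum
d((25, 17), (0, 27)) = 26.9258
d((-21, -17), (-11, 3)) = 22.3607
d((-21, -17), (22, 26)) = 60.8112
d((-21, -17), (0, 27)) = 48.7545
d((-11, 3), (22, 26)) = 40.2244
d((-11, 3), (0, 27)) = 26.4008
d((22, 26), (0, 27)) = 22.0227

Closest pair: (25, 17) and (22, 26) with distance 9.4868

The closest pair is (25, 17) and (22, 26) with Euclidean distance 9.4868. For 9 points, brute-force pairwise comparison is shown above. For large n, the divide-and-conquer algorithm (sort by x, recurse on halves, check the dividing strip) achieves O(n log n).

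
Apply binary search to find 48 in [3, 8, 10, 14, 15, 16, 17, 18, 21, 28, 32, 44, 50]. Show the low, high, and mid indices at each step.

Binary search for 48 in [3, 8, 10, 14, 15, 16, 17, 18, 21, 28, 32, 44, 50]:

lo=0, hi=12, mid=6, arr[mid]=17 -> 17 < 48, search right half
lo=7, hi=12, mid=9, arr[mid]=28 -> 28 < 48, search right half
lo=10, hi=12, mid=11, arr[mid]=44 -> 44 < 48, search right half
lo=12, hi=12, mid=12, arr[mid]=50 -> 50 > 48, search left half
lo=12 > hi=11, target 48 not found

Binary search determines that 48 is not in the array after 4 comparisons. The search space was exhausted without finding the target.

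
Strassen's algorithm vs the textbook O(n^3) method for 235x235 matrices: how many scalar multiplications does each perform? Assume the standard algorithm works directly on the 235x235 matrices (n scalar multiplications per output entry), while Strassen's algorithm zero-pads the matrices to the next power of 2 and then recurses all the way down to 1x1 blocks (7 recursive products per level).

Matrix multiplication for 235x235 matrices:

Strassen's algorithm requires power-of-2 dimensions. Pad 235x235 to 256x256 (next power of 2).

Standard algorithm: 235^3 = 12977875 multiplications
Strassen's algorithm: 7^(log2(256)) = 7^8 = 5764801 multiplications
Savings: 12977875 - 5764801 = 7213074 multiplications

Standard: 12977875 multiplications (235^3). Strassen: 5764801 multiplications (7^8, after padding to 256x256). Strassen reduces 8 recursive multiplications to 7 at each level.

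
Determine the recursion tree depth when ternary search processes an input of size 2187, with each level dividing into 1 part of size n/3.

For divide and conquer with division factor 3:

Problem sizes at each level:
Level 0: 2187
Level 1: 729
Level 2: 243
Level 3: 81
Level 4: 27
Level 5: 9
Level 6: 3
Level 7: 1

The root is level 0 and the size-1 base case is level 7 (the tree spans levels 0 through 7, i.e. 8 levels counting the root), so the depth is the number of divisions: log_3(2187) = 7

The recursion tree depth is log_3(2187) = 7. At each level, the problem size is divided by 3, so it takes 7 divisions to reduce to a base case of size 1. The algorithm makes 1 recursive call at each level.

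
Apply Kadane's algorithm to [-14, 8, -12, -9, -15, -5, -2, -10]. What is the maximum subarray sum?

Using Kadane's algorithm on [-14, 8, -12, -9, -15, -5, -2, -10]:

Scanning through the array:
Position 1 (value 8): max_ending_here = 8, max_so_far = 8
Position 2 (value -12): max_ending_here = -4, max_so_far = 8
Position 3 (value -9): max_ending_here = -9, max_so_far = 8
Position 4 (value -15): max_ending_here = -15, max_so_far = 8
Position 5 (value -5): max_ending_here = -5, max_so_far = 8
Position 6 (value -2): max_ending_here = -2, max_so_far = 8
Position 7 (value -10): max_ending_here = -10, max_so_far = 8

Maximum subarray: [8]
Maximum sum: 8

The maximum subarray is [8] with sum 8. This subarray runs from index 1 to index 1.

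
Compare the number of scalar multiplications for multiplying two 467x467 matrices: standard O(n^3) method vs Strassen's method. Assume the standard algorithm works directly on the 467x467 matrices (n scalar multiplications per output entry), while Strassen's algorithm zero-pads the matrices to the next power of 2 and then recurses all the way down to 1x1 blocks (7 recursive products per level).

Matrix multiplication for 467x467 matrices:

Strassen's algorithm requires power-of-2 dimensions. Pad 467x467 to 512x512 (next power of 2).

Standard algorithm: 467^3 = 101847563 multiplications
Strassen's algorithm: 7^(log2(512)) = 7^9 = 40353607 multiplications
Savings: 101847563 - 40353607 = 61493956 multiplications

Standard: 101847563 multiplications (467^3). Strassen: 40353607 multiplications (7^9, after padding to 512x512). Strassen reduces 8 recursive multiplications to 7 at each level.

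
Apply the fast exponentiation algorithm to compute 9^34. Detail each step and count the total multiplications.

Computing 9^34 by squaring (build up from 9^1; each line after the first costs one multiplication):

9^1 = 9
9^2 = (9^1)^2 = 9^2 = 81
9^4 = (9^2)^2 = 81^2 = 6561
9^8 = (9^4)^2 = 6561^2 = 43046721
9^16 = (9^8)^2 = 43046721^2 = 1853020188851841
9^17 = 9 * 9^16 = 9 * 1853020188851841 = 16677181699666569
9^34 = (9^17)^2 = 16677181699666569^2 = 278128389443693511257285776231761

Result: 278128389443693511257285776231761
Multiplications needed: 6 (6 lines after 9^1)

9^34 = 278128389443693511257285776231761. Using exponentiation by squaring, this requires 6 multiplications. The key idea: if the exponent is even, square the half-power; if odd, multiply by the base once.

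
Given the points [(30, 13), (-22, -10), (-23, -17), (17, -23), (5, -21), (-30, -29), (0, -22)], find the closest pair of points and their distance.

Computing all pairwise distances among 7 points:

d((30, 13), (-22, -10)) = 56.8595
d((30, 13), (-23, -17)) = 60.9016
d((30, 13), (17, -23)) = 38.2753
d((30, 13), (5, -21)) = 42.2019
d((30, 13), (-30, -29)) = 73.2393
d((30, 13), (0, -22)) = 46.0977
d((-22, -10), (-23, -17)) = 7.0711
d((-22, -10), (17, -23)) = 41.1096
d((-22, -10), (5, -21)) = 29.1548
d((-22, -10), (-30, -29)) = 20.6155
d((-22, -10), (0, -22)) = 25.0599
d((-23, -17), (17, -23)) = 40.4475
d((-23, -17), (5, -21)) = 28.2843
d((-23, -17), (-30, -29)) = 13.8924
d((-23, -17), (0, -22)) = 23.5372
d((17, -23), (5, -21)) = 12.1655
d((17, -23), (-30, -29)) = 47.3814
d((17, -23), (0, -22)) = 17.0294
d((5, -21), (-30, -29)) = 35.9026
d((5, -21), (0, -22)) = 5.099 <-- minimum
d((-30, -29), (0, -22)) = 30.8058

Closest pair: (5, -21) and (0, -22) with distance 5.099

The closest pair is (5, -21) and (0, -22) with Euclidean distance 5.099. For 7 points, brute-force pairwise comparison is shown above. For large n, the divide-and-conquer algorithm (sort by x, recurse on halves, check the dividing strip) achieves O(n log n).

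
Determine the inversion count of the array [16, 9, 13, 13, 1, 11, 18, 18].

Finding inversions in [16, 9, 13, 13, 1, 11, 18, 18]:

(0, 1): arr[0]=16 > arr[1]=9
(0, 2): arr[0]=16 > arr[2]=13
(0, 3): arr[0]=16 > arr[3]=13
(0, 4): arr[0]=16 > arr[4]=1
(0, 5): arr[0]=16 > arr[5]=11
(1, 4): arr[1]=9 > arr[4]=1
(2, 4): arr[2]=13 > arr[4]=1
(2, 5): arr[2]=13 > arr[5]=11
(3, 4): arr[3]=13 > arr[4]=1
(3, 5): arr[3]=13 > arr[5]=11

Total inversions: 10

The array has 10 inversion(s): (0,1), (0,2), (0,3), (0,4), (0,5), (1,4), (2,4), (2,5), (3,4), (3,5). Each pair (i,j) satisfies i < j and arr[i] > arr[j].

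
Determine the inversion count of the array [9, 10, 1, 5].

Finding inversions in [9, 10, 1, 5]:

(0, 2): arr[0]=9 > arr[2]=1
(0, 3): arr[0]=9 > arr[3]=5
(1, 2): arr[1]=10 > arr[2]=1
(1, 3): arr[1]=10 > arr[3]=5

Total inversions: 4

The array has 4 inversion(s): (0,2), (0,3), (1,2), (1,3). Each pair (i,j) satisfies i < j and arr[i] > arr[j].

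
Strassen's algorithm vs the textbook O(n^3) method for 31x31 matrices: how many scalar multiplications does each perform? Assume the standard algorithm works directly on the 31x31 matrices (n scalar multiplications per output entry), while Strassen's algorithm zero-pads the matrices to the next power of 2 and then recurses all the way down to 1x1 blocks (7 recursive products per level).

Matrix multiplication for 31x31 matrices:

Strassen's algorithm requires power-of-2 dimensions. Pad 31x31 to 32x32 (next power of 2).

Standard algorithm: 31^3 = 29791 multiplications
Strassen's algorithm: 7^(log2(32)) = 7^5 = 16807 multiplications
Savings: 29791 - 16807 = 12984 multiplications

Standard: 29791 multiplications (31^3). Strassen: 16807 multiplications (7^5, after padding to 32x32). Strassen reduces 8 recursive multiplications to 7 at each level.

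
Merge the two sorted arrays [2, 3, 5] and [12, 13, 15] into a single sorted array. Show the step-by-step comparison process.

Merging process:

Compare 2 vs 12: take 2 from left. Merged: [2]
Compare 3 vs 12: take 3 from left. Merged: [2, 3]
Compare 5 vs 12: take 5 from left. Merged: [2, 3, 5]
Append remaining from right: [12, 13, 15]. Merged: [2, 3, 5, 12, 13, 15]

Final merged array: [2, 3, 5, 12, 13, 15]
Total comparisons: 3

The merged array is [2, 3, 5, 12, 13, 15], requiring 3 comparisons. The merge step runs in O(n) time where n is the total number of elements.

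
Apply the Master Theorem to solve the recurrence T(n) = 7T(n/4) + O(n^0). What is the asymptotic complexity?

Master Theorem for T(n) = 7T(n/4) + O(n^0):

a = 7, b = 4, c = 0
log_b(a) = log_4(7) = 1.4037

Case 1: c = 0 < log_4(7) = 1.4037
T(n) = O(n^(log_4 7))

For T(n) = 7T(n/4) + O(n^0): log_4(7) = 1.4037. This is Case 1 of the Master Theorem (c < log_b(a), work dominated by leaves), giving O(n^(log_4 7)).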